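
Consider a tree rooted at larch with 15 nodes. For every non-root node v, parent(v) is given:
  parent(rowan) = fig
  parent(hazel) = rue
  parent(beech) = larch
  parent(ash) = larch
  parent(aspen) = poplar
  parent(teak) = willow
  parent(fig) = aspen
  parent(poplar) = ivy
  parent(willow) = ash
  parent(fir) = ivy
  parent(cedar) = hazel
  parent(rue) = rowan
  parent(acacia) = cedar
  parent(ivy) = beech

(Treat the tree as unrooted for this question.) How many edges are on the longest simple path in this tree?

13

BFS from teak reaches acacia last, at distance 13; BFS from acacia confirms no node is farther.
Path: teak - willow - ash - larch - beech - ivy - poplar - aspen - fig - rowan - rue - hazel - cedar - acacia.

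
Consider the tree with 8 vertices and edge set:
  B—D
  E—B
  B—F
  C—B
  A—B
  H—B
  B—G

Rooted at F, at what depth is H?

F → B → H — 2 edges.

2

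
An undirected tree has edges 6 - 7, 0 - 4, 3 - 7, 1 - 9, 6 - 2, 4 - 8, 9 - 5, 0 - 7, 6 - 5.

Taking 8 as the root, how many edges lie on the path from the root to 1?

7

Climbing from 1 to the root: 1 → 9 → 5 → 6 → 7 → 0 → 4 → 8. That's 7 steps.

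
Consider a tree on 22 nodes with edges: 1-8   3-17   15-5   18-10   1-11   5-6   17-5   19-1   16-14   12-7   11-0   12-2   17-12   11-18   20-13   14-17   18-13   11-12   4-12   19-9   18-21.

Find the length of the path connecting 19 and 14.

5

Walking from 19: 19–1–11–12–17–14. Length 5.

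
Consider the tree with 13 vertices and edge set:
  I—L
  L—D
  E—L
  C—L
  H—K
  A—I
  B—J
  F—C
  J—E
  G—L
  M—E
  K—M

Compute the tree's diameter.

6

Starting from H, a farthest node is F at distance 6.
One longest path: H – K – M – E – L – C – F.
So the diameter is 6.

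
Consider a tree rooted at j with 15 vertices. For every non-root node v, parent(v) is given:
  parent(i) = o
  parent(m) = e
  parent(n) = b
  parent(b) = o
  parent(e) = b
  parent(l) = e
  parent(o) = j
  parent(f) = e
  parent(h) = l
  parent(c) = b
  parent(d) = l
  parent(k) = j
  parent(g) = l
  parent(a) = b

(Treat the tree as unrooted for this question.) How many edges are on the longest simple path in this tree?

Starting from k, a farthest node is h at distance 6.
One longest path: k – j – o – b – e – l – h.
So the diameter is 6.

6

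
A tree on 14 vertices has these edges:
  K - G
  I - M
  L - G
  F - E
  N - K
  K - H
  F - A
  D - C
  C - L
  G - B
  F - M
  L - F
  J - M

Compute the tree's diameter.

BFS from H reaches I last, at distance 6; BFS from I confirms no node is farther.
Path: H-K-G-L-F-M-I.

6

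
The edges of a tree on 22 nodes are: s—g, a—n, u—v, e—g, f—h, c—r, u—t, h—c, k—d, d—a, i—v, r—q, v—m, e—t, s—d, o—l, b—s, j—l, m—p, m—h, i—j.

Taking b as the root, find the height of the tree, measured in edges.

q sits deepest: b-s-g-e-t-u-v-m-h-c-r-q — 11 edges from the root.

11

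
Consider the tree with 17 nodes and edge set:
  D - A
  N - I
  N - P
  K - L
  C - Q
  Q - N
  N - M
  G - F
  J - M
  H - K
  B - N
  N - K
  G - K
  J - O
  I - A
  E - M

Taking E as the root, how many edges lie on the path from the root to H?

4

E–M–N–K–H — 4 edges.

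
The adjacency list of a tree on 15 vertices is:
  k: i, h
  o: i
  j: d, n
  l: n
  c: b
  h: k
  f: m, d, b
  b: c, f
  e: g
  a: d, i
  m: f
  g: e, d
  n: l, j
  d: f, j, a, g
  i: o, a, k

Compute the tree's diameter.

BFS from c reaches h last, at distance 7; BFS from h confirms no node is farther.
Path: c - b - f - d - a - i - k - h.

7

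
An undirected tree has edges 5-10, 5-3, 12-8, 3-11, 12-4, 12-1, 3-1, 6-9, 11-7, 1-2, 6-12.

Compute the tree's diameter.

6

A longest path is 9–6–12–1–3–11–7, with 6 edges.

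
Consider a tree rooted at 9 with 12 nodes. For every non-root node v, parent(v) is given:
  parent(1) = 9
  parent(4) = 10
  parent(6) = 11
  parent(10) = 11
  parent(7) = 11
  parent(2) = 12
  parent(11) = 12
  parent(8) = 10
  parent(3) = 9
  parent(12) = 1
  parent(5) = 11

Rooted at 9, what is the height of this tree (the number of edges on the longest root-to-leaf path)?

5

The longest root-to-leaf path is 9 → 1 → 12 → 11 → 10 → 8 (5 edges).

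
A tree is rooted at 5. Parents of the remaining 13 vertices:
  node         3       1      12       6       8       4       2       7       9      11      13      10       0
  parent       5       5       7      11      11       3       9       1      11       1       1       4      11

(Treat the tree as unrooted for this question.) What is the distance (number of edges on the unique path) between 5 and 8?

3

The path is 5 - 1 - 11 - 8, which has 3 edges.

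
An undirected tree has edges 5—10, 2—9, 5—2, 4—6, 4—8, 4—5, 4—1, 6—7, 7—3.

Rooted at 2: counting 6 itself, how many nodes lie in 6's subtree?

The subtree rooted at 6 contains: 6, 7, 3 — 3 nodes.

3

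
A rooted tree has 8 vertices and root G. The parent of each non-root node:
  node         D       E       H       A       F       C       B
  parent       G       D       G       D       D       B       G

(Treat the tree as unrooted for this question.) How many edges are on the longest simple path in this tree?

4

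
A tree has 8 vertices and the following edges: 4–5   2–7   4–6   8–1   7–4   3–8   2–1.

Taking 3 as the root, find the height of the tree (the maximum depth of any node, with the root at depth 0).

6

6 sits deepest: 3 → 8 → 1 → 2 → 7 → 4 → 6 — 6 edges from the root.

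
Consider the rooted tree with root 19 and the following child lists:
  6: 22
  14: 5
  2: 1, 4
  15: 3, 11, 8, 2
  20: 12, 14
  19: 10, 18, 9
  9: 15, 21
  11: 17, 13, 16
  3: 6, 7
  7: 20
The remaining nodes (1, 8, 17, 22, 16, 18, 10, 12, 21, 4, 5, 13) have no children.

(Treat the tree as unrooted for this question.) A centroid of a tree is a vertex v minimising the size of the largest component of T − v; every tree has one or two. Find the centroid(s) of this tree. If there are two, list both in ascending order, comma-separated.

Removing 15 splits the tree into components of sizes 8, 5, 4, 3, 1; the largest is 8 ≤ ⌊22/2⌋ = 11.
No neighbour of 15 does as well, so 15 is the unique centroid.

15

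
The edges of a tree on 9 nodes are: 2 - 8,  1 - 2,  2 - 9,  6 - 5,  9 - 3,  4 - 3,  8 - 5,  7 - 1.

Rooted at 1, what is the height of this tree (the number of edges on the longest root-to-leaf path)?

4

A deepest node is 6, reached by 1 → 2 → 8 → 5 → 6.
That path has 4 edges, so the height is 4.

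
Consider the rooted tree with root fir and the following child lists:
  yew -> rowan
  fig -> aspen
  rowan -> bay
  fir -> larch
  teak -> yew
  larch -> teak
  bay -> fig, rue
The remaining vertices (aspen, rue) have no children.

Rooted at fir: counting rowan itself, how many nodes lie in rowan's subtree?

Descendants of rowan (including itself): rowan, bay, fig, rue, aspen. That's 5.

5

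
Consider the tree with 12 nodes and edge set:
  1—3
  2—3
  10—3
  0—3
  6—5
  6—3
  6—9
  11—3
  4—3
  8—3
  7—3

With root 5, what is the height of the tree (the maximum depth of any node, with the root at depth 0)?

3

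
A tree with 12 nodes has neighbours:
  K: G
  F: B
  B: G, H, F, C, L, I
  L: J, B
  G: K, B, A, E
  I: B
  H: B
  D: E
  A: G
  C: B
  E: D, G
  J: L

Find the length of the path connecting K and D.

3

The path is K – G – E – D, which has 3 edges.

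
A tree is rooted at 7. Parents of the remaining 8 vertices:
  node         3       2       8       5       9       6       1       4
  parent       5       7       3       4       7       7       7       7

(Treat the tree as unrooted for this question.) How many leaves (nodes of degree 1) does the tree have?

5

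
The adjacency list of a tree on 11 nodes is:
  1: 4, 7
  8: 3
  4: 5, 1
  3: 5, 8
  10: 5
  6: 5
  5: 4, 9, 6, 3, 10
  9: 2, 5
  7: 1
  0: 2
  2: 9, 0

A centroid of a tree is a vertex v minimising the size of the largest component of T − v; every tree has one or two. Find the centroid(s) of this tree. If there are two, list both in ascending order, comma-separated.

5

Removing 5 splits the tree into components of sizes 3, 3, 2, 1, 1; the largest is 3 ≤ ⌊11/2⌋ = 5.
Every other node leaves some component of size > 5, so the centroid is unique.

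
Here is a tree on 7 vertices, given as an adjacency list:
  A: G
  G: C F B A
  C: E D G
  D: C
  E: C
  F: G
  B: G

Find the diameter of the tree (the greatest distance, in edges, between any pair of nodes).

BFS from B reaches D last, at distance 3; BFS from D confirms no node is farther.
Path: B–G–C–D.

3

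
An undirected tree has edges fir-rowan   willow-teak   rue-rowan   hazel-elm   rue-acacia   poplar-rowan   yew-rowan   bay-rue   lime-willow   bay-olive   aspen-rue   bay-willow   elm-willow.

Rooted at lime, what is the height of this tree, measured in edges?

yew sits deepest: lime–willow–bay–rue–rowan–yew — 5 edges from the root.

5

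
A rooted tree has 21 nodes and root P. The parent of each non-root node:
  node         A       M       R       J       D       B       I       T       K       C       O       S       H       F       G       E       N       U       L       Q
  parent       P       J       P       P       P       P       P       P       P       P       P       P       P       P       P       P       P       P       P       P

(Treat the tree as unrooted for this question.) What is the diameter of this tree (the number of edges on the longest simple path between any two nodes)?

3

BFS from M reaches D last, at distance 3; BFS from D confirms no node is farther.
Path: M–J–P–D.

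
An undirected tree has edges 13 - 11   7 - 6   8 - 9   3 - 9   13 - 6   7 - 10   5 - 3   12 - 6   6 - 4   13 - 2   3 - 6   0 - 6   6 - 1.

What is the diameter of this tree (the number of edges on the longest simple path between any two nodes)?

5

Starting from 8, a farthest node is 2 at distance 5.
One longest path: 8-9-3-6-13-2.
So the diameter is 5.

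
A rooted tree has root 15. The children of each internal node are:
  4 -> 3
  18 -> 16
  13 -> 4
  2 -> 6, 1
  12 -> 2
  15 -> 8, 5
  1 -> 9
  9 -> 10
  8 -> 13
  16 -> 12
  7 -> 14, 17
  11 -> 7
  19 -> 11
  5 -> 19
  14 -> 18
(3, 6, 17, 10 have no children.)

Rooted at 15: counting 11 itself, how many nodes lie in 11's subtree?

Descendants of 11 (including itself): 11, 7, 17, 14, 18, 16, 12, 2, 6, 1, 9, 10. That's 12.

12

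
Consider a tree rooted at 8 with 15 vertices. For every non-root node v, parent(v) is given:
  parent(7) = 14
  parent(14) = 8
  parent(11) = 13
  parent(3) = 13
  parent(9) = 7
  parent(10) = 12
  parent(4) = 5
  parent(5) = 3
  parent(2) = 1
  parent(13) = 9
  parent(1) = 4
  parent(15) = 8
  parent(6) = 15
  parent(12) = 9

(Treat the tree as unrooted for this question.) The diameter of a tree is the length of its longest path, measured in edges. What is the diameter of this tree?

Starting from 2, a farthest node is 6 at distance 11.
One longest path: 2–1–4–5–3–13–9–7–14–8–15–6.
So the diameter is 11.

11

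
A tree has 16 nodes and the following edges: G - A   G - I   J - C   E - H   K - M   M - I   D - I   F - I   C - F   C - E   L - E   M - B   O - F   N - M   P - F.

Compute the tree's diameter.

6

Starting from B, a farthest node is L at distance 6.
One longest path: B – M – I – F – C – E – L.
So the diameter is 6.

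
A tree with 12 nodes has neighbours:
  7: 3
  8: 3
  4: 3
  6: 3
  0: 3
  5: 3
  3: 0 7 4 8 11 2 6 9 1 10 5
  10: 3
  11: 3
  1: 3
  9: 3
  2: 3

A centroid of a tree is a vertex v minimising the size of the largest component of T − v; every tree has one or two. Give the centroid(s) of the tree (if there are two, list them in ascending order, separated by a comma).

3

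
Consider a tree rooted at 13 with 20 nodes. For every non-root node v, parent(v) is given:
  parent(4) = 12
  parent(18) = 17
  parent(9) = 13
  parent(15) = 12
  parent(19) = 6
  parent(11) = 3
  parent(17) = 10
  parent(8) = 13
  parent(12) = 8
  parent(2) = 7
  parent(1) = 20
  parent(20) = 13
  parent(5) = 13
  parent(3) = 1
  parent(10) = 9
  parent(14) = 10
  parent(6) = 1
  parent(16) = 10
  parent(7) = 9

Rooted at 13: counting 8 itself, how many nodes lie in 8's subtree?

Descendants of 8 (including itself): 8, 12, 4, 15. That's 4.

4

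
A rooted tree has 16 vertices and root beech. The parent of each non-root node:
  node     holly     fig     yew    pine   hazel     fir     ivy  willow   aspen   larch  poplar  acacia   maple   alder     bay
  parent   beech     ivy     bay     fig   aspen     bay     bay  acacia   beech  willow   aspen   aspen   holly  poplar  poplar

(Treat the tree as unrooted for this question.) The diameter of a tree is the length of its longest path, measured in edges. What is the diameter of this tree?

8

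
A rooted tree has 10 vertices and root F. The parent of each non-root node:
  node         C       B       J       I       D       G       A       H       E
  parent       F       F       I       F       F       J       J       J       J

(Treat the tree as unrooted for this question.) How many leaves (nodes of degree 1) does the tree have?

The leaves are A, B, C, D, E, G, H.
That is 7 leaves.

7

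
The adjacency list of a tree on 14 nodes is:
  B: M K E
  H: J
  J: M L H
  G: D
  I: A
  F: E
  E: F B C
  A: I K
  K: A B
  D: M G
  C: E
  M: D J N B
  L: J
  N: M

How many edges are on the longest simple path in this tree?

6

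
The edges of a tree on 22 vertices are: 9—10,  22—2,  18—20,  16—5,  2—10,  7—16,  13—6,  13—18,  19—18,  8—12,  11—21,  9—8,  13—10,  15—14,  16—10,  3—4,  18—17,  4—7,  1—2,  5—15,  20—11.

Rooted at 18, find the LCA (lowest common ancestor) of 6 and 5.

6's ancestor chain is 6, 13, 18 and 5's is 5, 16, 10, 13, 18; they first meet at 13.

13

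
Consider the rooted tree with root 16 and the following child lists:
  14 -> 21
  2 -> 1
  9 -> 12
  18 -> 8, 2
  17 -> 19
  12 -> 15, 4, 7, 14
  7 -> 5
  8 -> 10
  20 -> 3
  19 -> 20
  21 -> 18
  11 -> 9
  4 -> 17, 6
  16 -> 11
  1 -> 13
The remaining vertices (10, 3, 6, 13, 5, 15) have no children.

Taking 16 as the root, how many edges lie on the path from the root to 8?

16 → 11 → 9 → 12 → 14 → 21 → 18 → 8 — 7 edges.

7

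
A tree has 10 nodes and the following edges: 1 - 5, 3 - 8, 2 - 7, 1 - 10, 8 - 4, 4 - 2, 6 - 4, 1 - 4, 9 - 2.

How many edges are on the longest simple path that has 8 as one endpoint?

3

Distances from 8 peak at 3, attained at 7 (5, 9, 10 also at distance 3).
8 – 4 – 2 – 7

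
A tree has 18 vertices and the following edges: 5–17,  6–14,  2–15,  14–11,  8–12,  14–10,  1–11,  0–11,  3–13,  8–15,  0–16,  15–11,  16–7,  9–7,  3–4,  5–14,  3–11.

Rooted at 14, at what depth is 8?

Climbing from 8 to the root: 8 → 15 → 11 → 14. That's 3 steps.

3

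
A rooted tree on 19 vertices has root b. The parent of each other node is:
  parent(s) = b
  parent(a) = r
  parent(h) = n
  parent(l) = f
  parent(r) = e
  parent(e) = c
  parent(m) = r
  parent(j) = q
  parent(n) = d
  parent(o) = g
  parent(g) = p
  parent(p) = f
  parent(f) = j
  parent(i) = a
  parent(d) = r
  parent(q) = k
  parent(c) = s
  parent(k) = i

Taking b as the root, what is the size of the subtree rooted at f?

The subtree rooted at f contains: f, l, p, g, o — 5 nodes.

5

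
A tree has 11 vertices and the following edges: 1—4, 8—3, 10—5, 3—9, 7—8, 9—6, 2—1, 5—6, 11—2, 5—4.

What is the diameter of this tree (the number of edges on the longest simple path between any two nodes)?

9

A longest path is 11-2-1-4-5-6-9-3-8-7, with 9 edges.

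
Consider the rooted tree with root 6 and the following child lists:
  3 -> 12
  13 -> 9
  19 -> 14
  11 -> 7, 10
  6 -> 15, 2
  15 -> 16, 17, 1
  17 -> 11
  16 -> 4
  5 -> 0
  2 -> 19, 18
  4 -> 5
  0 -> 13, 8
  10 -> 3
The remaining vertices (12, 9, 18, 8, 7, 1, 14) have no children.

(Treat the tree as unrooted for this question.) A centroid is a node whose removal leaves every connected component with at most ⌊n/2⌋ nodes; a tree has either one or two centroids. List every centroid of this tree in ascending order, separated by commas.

15

Removing 15 splits the tree into components of sizes 7, 6, 5, 1; the largest is 7 ≤ ⌊20/2⌋ = 10.
Every other node leaves some component of size > 10, so the centroid is unique.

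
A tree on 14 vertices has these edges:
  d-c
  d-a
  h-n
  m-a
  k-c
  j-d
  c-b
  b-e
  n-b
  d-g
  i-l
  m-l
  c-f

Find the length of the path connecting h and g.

5

Walking from h: h - n - b - c - d - g. Length 5.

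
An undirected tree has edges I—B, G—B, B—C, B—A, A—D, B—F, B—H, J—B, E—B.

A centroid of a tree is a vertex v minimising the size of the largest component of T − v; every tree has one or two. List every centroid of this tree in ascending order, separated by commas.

B

If B is removed the pieces have sizes 2, 1, 1, 1, 1, 1, 1, 1, all ≤ ⌊10/2⌋ = 5.
Every other node leaves some component of size > 5, so the centroid is unique.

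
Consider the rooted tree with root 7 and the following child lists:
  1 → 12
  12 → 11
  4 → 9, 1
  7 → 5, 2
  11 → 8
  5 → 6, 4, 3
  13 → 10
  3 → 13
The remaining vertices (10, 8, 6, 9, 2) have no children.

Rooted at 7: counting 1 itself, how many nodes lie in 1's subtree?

The subtree rooted at 1 contains: 1, 12, 11, 8 — 4 nodes.

4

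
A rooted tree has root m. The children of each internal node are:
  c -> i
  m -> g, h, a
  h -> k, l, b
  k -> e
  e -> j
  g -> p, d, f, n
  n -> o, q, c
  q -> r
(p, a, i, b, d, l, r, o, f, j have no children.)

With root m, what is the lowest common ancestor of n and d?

g

Path n→root: n g m; path d→root: d g m.
First common node: g.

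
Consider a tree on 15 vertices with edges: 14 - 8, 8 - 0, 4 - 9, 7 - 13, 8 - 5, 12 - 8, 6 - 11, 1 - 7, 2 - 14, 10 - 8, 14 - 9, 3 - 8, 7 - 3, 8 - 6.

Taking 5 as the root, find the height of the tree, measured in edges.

The longest root-to-leaf path is 5 → 8 → 14 → 9 → 4 (4 edges).

4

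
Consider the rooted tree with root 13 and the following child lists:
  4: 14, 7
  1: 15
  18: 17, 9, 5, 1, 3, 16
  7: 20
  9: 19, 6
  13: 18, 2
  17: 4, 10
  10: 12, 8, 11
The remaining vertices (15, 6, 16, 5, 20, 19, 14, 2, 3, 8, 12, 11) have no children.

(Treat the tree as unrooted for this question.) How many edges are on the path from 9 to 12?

4

The path is 9 – 18 – 17 – 10 – 12, which has 4 edges.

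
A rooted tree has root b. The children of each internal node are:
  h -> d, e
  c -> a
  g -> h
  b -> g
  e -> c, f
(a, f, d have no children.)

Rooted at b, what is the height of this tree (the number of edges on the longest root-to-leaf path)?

5

The longest root-to-leaf path is b → g → h → e → c → a (5 edges).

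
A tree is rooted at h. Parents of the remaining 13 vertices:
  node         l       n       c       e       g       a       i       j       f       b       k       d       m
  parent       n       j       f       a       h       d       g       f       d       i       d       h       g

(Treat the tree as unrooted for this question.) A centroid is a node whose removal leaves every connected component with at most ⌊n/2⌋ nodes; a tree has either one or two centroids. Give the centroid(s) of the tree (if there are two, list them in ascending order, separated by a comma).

Removing d splits the tree into components of sizes 5, 5, 2, 1; the largest is 5 ≤ ⌊14/2⌋ = 7.
Every other node leaves some component of size > 7, so the centroid is unique.

d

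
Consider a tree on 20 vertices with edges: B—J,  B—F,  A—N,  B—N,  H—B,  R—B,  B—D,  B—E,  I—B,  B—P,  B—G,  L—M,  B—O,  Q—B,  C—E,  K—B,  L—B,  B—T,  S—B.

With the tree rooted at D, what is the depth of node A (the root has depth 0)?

3

D – B – N – A — 3 edges.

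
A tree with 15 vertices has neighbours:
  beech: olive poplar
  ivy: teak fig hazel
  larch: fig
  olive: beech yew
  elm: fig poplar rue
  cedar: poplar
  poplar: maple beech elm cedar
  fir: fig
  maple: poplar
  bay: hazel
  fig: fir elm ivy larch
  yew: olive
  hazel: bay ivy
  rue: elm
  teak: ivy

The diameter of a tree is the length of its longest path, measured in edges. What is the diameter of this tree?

8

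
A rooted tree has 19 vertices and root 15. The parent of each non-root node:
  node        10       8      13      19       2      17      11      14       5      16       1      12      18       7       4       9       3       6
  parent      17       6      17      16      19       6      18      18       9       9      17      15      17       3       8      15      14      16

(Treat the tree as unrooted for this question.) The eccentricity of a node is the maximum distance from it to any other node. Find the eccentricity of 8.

6

The node farthest from 8 is 7, via 8 – 6 – 17 – 18 – 14 – 3 – 7 — 6 edges.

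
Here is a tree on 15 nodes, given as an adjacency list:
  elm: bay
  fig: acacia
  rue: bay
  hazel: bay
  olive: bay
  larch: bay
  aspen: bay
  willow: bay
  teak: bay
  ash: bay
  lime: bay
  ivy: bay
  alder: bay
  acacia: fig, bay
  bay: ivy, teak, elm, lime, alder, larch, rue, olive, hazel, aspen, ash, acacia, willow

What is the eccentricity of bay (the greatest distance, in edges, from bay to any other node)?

Distances from bay peak at 2, attained at fig.
bay–acacia–fig

2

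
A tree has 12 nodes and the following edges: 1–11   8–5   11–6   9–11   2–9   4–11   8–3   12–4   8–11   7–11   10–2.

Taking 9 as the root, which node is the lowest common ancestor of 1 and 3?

Ancestors of 1 (toward the root): 1, 11, 9.
Ancestors of 3: 3, 8, 11, 9.
The deepest node appearing in both lists is 11.

11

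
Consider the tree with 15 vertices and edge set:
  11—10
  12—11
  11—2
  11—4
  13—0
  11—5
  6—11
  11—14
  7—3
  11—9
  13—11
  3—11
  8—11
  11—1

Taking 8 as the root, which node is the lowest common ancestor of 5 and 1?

11

Path 5→root: 5 11 8; path 1→root: 1 11 8.
First common node: 11.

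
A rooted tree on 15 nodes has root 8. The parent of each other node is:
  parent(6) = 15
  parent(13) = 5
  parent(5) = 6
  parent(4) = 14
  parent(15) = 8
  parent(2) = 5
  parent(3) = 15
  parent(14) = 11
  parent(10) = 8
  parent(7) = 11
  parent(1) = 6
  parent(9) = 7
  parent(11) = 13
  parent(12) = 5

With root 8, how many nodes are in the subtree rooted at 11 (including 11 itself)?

Descendants of 11 (including itself): 11, 7, 14, 9, 4. That's 5.

5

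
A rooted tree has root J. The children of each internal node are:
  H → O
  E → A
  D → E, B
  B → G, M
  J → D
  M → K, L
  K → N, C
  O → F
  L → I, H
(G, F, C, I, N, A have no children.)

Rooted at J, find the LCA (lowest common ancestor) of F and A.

Path F→root: F O H L M B D J; path A→root: A E D J.
First common node: D.

D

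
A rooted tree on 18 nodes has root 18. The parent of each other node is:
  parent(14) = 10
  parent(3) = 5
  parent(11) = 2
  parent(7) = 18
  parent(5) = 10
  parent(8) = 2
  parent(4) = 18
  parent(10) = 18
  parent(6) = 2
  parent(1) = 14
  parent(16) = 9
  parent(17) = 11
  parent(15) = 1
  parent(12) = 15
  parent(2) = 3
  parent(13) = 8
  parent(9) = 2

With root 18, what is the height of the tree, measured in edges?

6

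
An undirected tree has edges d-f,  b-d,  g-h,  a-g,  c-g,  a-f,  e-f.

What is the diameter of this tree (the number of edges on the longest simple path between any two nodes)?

5

A longest path is h – g – a – f – d – b, with 5 edges.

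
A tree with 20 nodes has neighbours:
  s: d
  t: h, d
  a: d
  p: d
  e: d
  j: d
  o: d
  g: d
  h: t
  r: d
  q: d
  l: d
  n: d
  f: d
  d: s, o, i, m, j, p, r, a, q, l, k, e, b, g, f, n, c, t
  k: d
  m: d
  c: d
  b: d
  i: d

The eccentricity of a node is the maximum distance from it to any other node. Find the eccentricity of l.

3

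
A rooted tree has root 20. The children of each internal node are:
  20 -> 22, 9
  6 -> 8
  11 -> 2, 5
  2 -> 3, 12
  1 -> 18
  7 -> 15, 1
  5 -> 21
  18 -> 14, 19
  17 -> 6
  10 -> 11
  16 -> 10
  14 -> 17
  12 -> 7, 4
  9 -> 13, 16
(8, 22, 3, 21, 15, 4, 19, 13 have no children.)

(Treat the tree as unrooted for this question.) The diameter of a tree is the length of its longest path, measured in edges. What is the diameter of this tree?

BFS from 22 reaches 8 last, at distance 14; BFS from 8 confirms no node is farther.
Path: 22-20-9-16-10-11-2-12-7-1-18-14-17-6-8.

14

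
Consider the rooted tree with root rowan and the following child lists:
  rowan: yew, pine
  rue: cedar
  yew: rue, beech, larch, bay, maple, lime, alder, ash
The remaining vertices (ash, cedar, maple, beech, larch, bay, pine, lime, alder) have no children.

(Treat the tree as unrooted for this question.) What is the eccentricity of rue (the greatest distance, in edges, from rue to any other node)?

A farthest node from rue is pine.
The path rue–yew–rowan–pine has 3 edges.

3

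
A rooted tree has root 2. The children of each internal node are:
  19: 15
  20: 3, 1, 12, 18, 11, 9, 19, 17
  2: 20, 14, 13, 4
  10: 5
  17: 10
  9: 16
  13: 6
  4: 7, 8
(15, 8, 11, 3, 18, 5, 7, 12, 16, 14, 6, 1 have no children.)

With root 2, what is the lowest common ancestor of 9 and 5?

20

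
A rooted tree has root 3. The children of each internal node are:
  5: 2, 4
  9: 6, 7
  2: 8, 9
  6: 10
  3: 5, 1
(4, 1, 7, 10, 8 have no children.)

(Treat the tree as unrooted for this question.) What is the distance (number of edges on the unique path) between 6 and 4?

The path is 6–9–2–5–4, which has 4 edges.

4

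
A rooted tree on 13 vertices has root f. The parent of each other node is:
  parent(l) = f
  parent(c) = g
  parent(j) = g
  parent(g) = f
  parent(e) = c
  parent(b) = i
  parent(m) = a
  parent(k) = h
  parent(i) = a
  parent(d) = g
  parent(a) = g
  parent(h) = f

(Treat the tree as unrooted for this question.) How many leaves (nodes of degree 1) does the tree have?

Exactly 7 nodes have a single neighbour: b, d, e, j, k, l, m.

7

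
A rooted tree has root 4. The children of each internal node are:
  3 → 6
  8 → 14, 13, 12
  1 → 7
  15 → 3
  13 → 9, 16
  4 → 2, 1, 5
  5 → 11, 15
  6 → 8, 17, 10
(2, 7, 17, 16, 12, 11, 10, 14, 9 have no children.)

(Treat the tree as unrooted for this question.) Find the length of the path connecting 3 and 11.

3 – 15 – 5 – 11: 3 edges.

3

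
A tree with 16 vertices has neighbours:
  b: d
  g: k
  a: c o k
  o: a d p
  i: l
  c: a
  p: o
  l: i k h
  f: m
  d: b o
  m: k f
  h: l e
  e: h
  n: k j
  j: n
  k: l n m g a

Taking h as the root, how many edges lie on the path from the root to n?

3

Climbing from n to the root: n – k – l – h. That's 3 steps.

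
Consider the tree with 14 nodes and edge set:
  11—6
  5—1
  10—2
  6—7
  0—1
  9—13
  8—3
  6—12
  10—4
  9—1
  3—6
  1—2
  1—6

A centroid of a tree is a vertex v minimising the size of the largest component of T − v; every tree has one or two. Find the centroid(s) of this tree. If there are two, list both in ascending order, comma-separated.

Removing 1 splits the tree into components of sizes 6, 3, 2, 1, 1; the largest is 6 ≤ ⌊14/2⌋ = 7.
Every other node leaves some component of size > 7, so the centroid is unique.

1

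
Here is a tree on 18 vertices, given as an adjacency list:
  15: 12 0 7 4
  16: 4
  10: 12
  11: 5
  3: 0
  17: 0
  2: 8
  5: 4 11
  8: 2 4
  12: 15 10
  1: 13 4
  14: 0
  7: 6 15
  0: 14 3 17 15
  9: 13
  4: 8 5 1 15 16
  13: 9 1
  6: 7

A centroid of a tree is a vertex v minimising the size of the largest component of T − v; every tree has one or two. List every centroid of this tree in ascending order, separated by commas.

If 4 is removed the pieces have sizes 9, 3, 2, 2, 1, all ≤ ⌊18/2⌋ = 9.
15 is adjacent to 4 and is also a centroid (the largest component after removing it is likewise 9).

4, 15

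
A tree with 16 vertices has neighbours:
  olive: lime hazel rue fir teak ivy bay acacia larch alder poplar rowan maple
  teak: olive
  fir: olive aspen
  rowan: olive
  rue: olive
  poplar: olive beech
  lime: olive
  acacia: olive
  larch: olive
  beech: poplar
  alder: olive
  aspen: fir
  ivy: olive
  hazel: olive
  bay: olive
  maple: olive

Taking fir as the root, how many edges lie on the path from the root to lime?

Climbing from lime to the root: lime–olive–fir. That's 2 steps.

2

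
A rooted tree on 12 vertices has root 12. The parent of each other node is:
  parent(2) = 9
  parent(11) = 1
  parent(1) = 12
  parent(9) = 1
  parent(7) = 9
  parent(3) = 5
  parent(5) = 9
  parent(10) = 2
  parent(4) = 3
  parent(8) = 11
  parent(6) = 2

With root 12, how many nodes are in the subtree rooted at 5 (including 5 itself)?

Descendants of 5 (including itself): 5, 3, 4. That's 3.

3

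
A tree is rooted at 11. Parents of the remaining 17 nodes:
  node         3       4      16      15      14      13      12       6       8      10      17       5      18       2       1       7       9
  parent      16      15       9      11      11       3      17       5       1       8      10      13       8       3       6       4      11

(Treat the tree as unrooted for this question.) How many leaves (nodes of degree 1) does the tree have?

5

Exactly 5 nodes have a single neighbour: 2, 7, 12, 14, 18.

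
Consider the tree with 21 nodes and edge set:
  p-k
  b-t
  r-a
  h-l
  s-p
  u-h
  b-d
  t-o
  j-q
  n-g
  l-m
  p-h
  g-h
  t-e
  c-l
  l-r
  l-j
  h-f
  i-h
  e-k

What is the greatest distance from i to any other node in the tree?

7

Distances from i peak at 7, attained at d.
i-h-p-k-e-t-b-d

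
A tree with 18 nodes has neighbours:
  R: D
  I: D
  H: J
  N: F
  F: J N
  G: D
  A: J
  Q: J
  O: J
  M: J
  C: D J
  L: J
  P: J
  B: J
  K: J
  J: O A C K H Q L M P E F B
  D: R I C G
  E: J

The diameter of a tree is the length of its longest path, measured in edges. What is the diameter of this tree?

BFS from G reaches N last, at distance 5; BFS from N confirms no node is farther.
Path: G – D – C – J – F – N.

5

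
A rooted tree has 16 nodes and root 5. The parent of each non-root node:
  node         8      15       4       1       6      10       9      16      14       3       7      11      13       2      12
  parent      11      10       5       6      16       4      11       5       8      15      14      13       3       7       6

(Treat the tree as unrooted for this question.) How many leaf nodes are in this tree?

4

Exactly 4 nodes have a single neighbour: 1, 2, 9, 12.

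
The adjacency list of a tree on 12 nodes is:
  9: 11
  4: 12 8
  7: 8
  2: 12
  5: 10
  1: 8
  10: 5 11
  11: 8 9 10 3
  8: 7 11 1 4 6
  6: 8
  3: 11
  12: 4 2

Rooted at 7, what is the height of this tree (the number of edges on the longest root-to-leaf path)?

4

The longest root-to-leaf path is 7–8–4–12–2 (4 edges).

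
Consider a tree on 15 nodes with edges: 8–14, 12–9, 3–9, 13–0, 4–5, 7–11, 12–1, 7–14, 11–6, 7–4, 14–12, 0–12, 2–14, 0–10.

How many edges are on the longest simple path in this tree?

6

Starting from 5, a farthest node is 3 at distance 6.
One longest path: 5 - 4 - 7 - 14 - 12 - 9 - 3.
So the diameter is 6.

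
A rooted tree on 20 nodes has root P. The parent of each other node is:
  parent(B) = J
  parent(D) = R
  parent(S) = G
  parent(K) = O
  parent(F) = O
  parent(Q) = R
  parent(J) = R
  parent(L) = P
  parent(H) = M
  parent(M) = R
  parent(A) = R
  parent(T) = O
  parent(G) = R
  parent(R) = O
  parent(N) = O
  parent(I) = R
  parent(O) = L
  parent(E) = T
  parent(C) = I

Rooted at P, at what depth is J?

4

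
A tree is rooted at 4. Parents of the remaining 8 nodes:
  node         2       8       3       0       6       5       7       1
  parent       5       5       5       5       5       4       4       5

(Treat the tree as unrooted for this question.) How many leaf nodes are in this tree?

7

Exactly 7 nodes have a single neighbour: 0, 1, 2, 3, 6, 7, 8.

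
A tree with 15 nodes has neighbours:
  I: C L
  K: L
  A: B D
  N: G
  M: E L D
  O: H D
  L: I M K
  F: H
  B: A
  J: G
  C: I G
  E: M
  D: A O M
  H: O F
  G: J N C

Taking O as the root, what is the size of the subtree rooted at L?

7

Descendants of L (including itself): L, I, K, C, G, J, N. That's 7.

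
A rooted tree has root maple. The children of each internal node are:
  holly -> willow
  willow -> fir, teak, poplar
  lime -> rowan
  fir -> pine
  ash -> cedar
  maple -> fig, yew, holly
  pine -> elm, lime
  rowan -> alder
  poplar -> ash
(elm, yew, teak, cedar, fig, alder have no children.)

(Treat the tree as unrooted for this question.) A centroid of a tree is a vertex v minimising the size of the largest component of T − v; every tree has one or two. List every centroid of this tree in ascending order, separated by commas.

willow

Removing willow splits the tree into components of sizes 6, 4, 3, 1; the largest is 6 ≤ ⌊15/2⌋ = 7.
Every other node leaves some component of size > 7, so the centroid is unique.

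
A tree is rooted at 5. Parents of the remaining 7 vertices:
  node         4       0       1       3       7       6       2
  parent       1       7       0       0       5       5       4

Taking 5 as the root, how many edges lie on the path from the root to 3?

5–7–0–3 — 3 edges.

3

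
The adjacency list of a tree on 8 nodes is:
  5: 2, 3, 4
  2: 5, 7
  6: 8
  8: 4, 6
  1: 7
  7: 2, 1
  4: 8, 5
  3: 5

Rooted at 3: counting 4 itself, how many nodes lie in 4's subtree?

Descendants of 4 (including itself): 4, 8, 6. That's 3.

3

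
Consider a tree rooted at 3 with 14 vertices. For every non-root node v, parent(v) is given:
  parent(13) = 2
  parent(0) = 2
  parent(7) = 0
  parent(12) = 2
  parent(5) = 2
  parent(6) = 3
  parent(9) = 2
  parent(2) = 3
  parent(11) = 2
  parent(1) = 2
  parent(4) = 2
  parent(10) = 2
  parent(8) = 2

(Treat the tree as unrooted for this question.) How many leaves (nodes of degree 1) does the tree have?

11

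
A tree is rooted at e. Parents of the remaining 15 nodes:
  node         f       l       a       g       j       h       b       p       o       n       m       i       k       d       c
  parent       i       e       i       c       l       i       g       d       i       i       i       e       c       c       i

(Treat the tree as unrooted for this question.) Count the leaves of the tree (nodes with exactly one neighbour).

10

Degree-1 nodes: a, b, f, h, j, k, m, n, o, p — 10 of them.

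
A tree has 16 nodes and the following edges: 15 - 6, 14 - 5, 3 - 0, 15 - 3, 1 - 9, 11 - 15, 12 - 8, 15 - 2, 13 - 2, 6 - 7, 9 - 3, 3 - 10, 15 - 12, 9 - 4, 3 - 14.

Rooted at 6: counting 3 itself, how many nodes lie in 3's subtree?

Descendants of 3 (including itself): 3, 10, 14, 0, 9, 5, 4, 1. That's 8.

8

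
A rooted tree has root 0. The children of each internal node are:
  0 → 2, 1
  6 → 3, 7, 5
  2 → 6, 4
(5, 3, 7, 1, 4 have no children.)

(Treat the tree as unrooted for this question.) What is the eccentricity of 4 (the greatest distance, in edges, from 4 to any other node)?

A farthest node from 4 is 7 (5, 1, 3 also at distance 3).
The path 4-2-6-7 has 3 edges.

3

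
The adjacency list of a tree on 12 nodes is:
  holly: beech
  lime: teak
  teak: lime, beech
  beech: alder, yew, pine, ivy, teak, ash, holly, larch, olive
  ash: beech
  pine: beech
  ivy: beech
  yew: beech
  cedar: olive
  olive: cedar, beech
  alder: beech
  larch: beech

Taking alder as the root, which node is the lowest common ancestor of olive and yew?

beech

olive's ancestor chain is olive, beech, alder and yew's is yew, beech, alder; they first meet at beech.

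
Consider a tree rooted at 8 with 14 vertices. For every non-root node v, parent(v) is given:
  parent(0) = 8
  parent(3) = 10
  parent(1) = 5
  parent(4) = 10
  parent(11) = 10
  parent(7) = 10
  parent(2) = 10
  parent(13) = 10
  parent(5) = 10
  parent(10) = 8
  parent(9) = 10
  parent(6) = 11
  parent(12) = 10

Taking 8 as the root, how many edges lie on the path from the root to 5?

Climbing from 5 to the root: 5–10–8. That's 2 steps.

2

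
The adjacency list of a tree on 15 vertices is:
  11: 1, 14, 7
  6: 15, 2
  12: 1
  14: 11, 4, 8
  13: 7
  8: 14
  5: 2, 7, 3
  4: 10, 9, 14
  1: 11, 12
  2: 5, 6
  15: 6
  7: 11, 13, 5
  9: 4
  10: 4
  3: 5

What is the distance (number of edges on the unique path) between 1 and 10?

4

Walking from 1: 1–11–14–4–10. Length 4.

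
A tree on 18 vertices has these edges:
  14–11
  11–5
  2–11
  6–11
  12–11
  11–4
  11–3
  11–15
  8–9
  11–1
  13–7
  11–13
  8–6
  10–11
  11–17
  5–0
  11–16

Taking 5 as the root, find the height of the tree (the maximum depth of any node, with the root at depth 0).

4

9 sits deepest: 5-11-6-8-9 — 4 edges from the root.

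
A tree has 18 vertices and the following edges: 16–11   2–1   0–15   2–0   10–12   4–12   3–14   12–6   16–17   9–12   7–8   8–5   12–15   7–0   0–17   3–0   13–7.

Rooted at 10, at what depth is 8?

10 – 12 – 15 – 0 – 7 – 8 — 5 edges.

5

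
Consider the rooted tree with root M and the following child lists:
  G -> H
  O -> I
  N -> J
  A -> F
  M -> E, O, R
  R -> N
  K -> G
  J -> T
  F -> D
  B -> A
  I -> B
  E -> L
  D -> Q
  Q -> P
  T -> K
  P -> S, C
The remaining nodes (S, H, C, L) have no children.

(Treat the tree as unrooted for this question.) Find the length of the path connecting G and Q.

13

G - K - T - J - N - R - M - O - I - B - A - F - D - Q: 13 edges.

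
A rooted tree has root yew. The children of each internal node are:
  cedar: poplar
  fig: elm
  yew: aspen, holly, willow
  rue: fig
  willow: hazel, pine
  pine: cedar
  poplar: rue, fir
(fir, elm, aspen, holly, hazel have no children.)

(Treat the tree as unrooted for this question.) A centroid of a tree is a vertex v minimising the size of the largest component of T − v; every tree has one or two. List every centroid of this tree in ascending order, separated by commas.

cedar, pine

Removing pine splits the tree into components of sizes 6, 5; the largest is 6 ≤ ⌊12/2⌋ = 6.
cedar is adjacent to pine and is also a centroid (the largest component after removing it is likewise 6).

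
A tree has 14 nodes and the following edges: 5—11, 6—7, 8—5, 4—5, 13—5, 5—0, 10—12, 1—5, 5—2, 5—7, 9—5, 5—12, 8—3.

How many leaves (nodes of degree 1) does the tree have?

Degree-1 nodes: 0, 1, 2, 3, 4, 6, 9, 10, 11, 13 — 10 of them.

10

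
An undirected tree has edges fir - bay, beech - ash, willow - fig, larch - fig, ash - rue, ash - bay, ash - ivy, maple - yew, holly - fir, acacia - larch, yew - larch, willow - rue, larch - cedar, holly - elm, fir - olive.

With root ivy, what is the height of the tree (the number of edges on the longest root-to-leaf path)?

7

maple sits deepest: ivy-ash-rue-willow-fig-larch-yew-maple — 7 edges from the root.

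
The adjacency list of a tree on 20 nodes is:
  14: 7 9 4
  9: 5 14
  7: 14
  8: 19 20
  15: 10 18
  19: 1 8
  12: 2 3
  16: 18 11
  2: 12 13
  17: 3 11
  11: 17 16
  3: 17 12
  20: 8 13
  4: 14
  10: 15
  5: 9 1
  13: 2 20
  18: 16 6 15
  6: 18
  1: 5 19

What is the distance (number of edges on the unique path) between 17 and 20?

Walking from 17: 17–3–12–2–13–20. Length 5.

5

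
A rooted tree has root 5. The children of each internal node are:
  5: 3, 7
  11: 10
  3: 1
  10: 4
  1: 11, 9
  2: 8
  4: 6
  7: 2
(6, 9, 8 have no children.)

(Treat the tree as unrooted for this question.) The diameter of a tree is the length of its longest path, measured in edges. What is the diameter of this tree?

9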